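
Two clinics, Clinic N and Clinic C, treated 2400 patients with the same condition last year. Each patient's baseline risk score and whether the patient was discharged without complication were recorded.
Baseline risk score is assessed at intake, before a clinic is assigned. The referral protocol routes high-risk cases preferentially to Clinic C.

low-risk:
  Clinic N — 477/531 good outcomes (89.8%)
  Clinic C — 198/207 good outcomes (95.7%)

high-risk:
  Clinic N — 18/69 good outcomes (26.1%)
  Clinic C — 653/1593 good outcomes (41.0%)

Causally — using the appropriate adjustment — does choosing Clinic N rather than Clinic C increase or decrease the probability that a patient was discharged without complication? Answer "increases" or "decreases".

decreases

Clinic C is higher inside every baseline risk score stratum but Clinic N is higher in aggregate. Whether to stratify depends on how baseline risk score relates to the clinic.
Baseline risk score satisfies the back-door criterion: it is not a descendant of the clinic, and it blocks the spurious path from clinic to outcome. Adjusting for it (i.e., using the within-baseline risk score rates) gives the causal effect.
Within each level — low-risk: 89.8% vs 95.7%; high-risk: 26.1% vs 41.0% — Clinic C is higher every time.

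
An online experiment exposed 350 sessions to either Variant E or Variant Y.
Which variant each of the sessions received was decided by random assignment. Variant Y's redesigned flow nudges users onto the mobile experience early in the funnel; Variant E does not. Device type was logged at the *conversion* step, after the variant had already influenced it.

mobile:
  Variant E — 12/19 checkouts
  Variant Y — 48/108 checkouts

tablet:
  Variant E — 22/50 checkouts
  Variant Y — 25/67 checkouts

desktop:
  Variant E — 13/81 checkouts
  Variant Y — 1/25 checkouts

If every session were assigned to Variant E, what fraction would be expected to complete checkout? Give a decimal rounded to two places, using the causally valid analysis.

0.31

Variant E is higher inside every device type stratum but Variant Y is higher in aggregate. Whether to stratify depends on how device type relates to the variant.
Because the variant influences device type, device type is a post-treatment mediator, not a confounder. Stratifying on it would bias the estimate; the causal effect is the crude pooled difference.
So P(outcome | do(Variant E)) is just the pooled rate for Variant E: 47/150 = 0.313.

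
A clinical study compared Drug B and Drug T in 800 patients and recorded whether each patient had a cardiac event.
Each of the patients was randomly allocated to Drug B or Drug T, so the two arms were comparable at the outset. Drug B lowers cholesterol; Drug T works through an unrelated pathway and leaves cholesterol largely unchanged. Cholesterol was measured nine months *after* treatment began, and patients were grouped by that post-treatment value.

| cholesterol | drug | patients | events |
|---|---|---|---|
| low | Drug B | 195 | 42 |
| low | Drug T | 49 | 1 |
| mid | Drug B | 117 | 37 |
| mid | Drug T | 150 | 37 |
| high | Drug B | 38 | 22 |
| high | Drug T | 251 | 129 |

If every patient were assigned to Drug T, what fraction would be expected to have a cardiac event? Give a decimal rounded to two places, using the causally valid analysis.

0.37

The stratified and pooled comparisons disagree (Drug T wins within each cholesterol; Drug B wins overall), so the answer turns on the causal role of cholesterol.
The distribution of cholesterol is itself part of what the drug does — it is an intermediate outcome. Holding it fixed would remove that part of the effect; the total effect is the pooled difference.
So P(outcome | do(Drug T)) is just the pooled rate for Drug T: 167/450 = 0.371.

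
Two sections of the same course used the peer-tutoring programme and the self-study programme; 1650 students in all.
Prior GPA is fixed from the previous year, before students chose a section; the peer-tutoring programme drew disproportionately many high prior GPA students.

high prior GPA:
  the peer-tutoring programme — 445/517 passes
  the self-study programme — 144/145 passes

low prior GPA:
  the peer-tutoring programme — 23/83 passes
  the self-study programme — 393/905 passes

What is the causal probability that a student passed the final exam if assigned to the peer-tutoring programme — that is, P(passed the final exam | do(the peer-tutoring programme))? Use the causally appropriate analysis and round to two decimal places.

Here prior GPA band is a common cause — it drives both which teaching method a case falls under and the outcome. The crude comparison mixes populations; the stratum-specific rates are the causally relevant ones.
Standardising the peer-tutoring programme to the population prior GPA band mix: 0.401·445/517 + 0.599·23/83 = 0.511.

0.51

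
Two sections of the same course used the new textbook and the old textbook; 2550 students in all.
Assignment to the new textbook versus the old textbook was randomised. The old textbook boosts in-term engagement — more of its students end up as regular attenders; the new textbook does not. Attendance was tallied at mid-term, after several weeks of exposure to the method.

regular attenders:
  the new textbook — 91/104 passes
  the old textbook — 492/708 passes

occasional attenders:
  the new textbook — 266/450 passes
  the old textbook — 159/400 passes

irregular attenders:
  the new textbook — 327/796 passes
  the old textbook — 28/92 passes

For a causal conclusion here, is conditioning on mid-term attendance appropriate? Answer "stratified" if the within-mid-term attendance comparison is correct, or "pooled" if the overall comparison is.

pooled

Within every mid-term attendance level the new textbook has the higher rate, yet pooled the old textbook does — Simpson's reversal.
Mid-term attendance here is a post-treatment variable shaped by the teaching method; conditioning on it would introduce bias rather than remove it. The overall comparison is the causal one.
Pooled: the new textbook 50.7% vs the old textbook 56.6%; the old textbook is higher overall.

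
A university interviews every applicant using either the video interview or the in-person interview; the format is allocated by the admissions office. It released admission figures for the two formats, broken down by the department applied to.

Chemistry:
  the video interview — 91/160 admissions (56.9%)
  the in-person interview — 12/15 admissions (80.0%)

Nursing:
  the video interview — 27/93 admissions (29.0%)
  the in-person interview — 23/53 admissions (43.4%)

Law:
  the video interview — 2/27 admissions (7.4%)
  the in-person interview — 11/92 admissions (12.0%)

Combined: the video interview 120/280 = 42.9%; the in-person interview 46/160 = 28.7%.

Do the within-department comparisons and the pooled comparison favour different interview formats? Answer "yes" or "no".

Within each department level (Chemistry 56.9% vs 80.0%; Nursing 29.0% vs 43.4%; Law 7.4% vs 12.0%), the in-person interview has the higher rate every time. Pooled: 42.9% vs 28.7% — the video interview has the higher rate overall. The two comparisons disagree.

yes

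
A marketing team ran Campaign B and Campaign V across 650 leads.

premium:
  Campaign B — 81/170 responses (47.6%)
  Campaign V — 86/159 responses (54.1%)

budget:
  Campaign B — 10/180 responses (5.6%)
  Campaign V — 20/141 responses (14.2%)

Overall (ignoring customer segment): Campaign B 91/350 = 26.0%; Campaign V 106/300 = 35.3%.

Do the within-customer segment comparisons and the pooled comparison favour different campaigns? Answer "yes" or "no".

no

Within each customer segment level (premium 47.6% vs 54.1%; budget 5.6% vs 14.2%), Campaign V has the higher rate every time. Pooled: 26.0% vs 35.3% — Campaign V has the higher rate overall. They agree.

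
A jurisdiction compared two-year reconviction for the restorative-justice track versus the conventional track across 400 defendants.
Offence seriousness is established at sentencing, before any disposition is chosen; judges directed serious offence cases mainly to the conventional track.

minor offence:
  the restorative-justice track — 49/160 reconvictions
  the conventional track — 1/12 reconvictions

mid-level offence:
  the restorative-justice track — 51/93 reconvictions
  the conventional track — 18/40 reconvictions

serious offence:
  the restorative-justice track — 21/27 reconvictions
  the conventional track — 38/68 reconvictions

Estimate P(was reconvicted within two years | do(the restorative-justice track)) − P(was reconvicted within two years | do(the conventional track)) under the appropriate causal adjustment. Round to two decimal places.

+0.18

Here offence seriousness is a common cause — it drives both which disposition a case falls under and the outcome. The crude comparison mixes populations; the stratum-specific rates are the causally relevant ones.
Adjusting over the population distribution of offence seriousness: 0.430·(0.306−0.083) + 0.333·(0.548−0.450) + 0.237·(0.778−0.559) = +0.181.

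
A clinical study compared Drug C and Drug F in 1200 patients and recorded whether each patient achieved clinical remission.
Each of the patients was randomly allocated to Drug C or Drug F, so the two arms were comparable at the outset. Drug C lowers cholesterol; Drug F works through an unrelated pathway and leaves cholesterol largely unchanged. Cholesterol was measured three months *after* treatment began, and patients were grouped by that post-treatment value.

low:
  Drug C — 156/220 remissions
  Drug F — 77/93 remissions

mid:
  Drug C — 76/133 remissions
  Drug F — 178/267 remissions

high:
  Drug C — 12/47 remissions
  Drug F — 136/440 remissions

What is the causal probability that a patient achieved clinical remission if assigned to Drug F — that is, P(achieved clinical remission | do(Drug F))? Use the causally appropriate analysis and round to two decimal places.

0.49

The distribution of cholesterol is itself part of what the drug does — it is an intermediate outcome. Holding it fixed would remove that part of the effect; the total effect is the pooled difference.
So P(outcome | do(Drug F)) is just the pooled rate for Drug F: 391/800 = 0.489.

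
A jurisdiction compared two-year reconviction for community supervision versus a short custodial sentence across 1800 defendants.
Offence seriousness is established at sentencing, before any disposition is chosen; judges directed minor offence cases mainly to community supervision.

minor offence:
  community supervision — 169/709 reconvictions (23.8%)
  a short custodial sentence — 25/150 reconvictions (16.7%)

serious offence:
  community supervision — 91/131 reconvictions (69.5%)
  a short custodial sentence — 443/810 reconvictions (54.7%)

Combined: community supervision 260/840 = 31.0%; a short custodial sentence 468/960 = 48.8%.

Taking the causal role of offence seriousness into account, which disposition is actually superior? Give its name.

The stratified and pooled comparisons disagree (a short custodial sentence wins within each offence seriousness; community supervision wins overall), so the answer turns on the causal role of offence seriousness.
Offence seriousness is set before the disposition has any effect — it is not caused by the disposition — and it independently drives the outcome. That makes it a confounder, so the causal comparison is within offence seriousness levels.
Within each level — minor offence: 23.8% vs 16.7%; serious offence: 69.5% vs 54.7% — a short custodial sentence is lower every time.

a short custodial sentence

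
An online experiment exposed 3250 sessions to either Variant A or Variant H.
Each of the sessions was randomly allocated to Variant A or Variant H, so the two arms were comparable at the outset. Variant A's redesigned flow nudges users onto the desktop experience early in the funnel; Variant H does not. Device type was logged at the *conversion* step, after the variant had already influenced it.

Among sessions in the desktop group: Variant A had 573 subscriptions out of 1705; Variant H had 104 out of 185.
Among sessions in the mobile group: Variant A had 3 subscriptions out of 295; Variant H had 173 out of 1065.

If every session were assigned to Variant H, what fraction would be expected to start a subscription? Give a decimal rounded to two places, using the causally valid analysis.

0.22

Within every device type level Variant H has the higher rate, yet pooled Variant A does — Simpson's reversal.
Device type lies on the pathway variant → device type → outcome, so adjusting for it blocks the indirect effect. For the total causal effect of variant, use the unadjusted pooled rates.
So P(outcome | do(Variant H)) is just the pooled rate for Variant H: 277/1250 = 0.222.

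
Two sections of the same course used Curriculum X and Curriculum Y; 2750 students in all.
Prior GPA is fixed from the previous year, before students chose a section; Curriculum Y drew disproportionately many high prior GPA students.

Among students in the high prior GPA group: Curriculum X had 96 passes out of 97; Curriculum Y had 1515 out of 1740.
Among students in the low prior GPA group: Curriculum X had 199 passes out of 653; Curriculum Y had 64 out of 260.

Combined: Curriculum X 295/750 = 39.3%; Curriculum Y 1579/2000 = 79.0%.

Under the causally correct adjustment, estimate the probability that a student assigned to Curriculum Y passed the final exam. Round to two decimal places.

0.66

Here prior GPA band is a common cause — it drives both which teaching method a case falls under and the outcome. The crude comparison mixes populations; the stratum-specific rates are the causally relevant ones.
Standardising Curriculum Y to the population prior GPA band mix: 0.668·1515/1740 + 0.332·64/260 = 0.663.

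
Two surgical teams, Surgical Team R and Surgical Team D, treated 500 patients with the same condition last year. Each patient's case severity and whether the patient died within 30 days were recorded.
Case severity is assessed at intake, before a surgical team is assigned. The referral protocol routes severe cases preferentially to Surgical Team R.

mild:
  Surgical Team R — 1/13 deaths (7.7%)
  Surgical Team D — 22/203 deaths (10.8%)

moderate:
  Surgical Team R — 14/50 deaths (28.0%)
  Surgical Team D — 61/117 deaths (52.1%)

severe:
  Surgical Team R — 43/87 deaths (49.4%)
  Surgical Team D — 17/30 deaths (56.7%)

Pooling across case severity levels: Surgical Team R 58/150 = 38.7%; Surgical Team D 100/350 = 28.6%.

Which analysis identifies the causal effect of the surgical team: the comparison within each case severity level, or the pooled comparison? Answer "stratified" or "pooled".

Nothing the surgical team does changes case severity; the imbalance is an allocation artefact. With case severity also predicting the outcome, the pooled figure is confounded, and the within-stratum comparison is the causal one.
Within each level — mild: 7.7% vs 10.8%; moderate: 28.0% vs 52.1%; severe: 49.4% vs 56.7% — Surgical Team R is lower every time.

stratified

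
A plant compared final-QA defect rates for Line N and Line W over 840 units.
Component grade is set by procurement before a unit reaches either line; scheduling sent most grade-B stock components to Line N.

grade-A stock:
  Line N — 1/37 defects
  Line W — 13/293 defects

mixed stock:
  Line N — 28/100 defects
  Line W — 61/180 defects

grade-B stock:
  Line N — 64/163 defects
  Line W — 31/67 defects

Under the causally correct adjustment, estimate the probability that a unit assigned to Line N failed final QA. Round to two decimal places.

Within every component grade level Line N has the lower rate, yet pooled Line W does — Simpson's reversal.
Nothing the line does changes component grade; the imbalance is an allocation artefact. With component grade also predicting the outcome, the pooled figure is confounded, and the within-stratum comparison is the causal one.
Standardising Line N to the population component grade mix: 0.393·1/37 + 0.333·28/100 + 0.274·64/163 = 0.211.

0.21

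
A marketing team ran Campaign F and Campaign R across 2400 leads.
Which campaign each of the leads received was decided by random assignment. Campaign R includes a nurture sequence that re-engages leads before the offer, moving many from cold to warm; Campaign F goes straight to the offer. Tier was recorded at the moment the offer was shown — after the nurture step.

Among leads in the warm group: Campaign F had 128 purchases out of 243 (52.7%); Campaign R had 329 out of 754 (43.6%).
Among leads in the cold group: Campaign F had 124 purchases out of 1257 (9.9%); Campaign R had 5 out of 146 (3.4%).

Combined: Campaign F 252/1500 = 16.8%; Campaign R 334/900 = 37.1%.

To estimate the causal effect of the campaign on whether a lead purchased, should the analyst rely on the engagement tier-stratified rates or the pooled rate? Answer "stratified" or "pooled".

The engagement tier-specific comparison favours Campaign F throughout, but the pooled figures favour Campaign R. The question is whether to condition on engagement tier.
Engagement tier is downstream of the campaign. One should not condition on a consequence of treatment, so the overall rates are the right comparison.
Pooled: Campaign F 16.8% vs Campaign R 37.1%; Campaign R is higher overall.

pooled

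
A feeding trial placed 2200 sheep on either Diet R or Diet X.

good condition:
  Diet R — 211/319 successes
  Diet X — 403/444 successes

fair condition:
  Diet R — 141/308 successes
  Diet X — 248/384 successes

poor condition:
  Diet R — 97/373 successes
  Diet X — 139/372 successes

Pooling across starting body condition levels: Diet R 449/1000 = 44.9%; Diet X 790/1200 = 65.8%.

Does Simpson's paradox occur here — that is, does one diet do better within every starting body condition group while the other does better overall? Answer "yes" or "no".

no

Within each starting body condition level (good condition 66.1% vs 90.8%; fair condition 45.8% vs 64.6%; poor condition 26.0% vs 37.4%), Diet X has the higher rate every time. Pooled: 44.9% vs 65.8% — Diet X has the higher rate overall. They agree.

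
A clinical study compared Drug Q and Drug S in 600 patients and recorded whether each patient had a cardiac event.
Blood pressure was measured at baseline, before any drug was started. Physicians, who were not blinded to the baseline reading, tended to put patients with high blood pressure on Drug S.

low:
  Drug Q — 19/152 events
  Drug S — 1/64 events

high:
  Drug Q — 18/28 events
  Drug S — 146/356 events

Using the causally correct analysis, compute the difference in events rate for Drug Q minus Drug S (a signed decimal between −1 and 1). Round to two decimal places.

Nothing the drug does changes blood pressure; the imbalance is an allocation artefact. With blood pressure also predicting the outcome, the pooled figure is confounded, and the within-stratum comparison is the causal one.
Adjusting over the population distribution of blood pressure: 0.360·(0.125−0.016) + 0.640·(0.643−0.410) = +0.188.

+0.19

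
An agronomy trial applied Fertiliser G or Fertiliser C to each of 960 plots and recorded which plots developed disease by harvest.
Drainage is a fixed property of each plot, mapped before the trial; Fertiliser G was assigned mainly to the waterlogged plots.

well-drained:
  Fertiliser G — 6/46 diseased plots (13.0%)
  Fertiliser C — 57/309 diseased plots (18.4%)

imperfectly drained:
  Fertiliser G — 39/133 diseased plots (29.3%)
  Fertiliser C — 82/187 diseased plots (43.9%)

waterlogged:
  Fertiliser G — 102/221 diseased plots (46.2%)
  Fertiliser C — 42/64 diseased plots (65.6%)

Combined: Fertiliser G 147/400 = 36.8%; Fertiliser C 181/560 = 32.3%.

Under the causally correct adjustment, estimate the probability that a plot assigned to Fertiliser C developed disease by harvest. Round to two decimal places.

0.41

Here field drainage is a common cause — it drives both which fertiliser a case falls under and the outcome. The crude comparison mixes populations; the stratum-specific rates are the causally relevant ones.
Standardising Fertiliser C to the population field drainage mix: 0.370·57/309 + 0.333·82/187 + 0.297·42/64 = 0.409.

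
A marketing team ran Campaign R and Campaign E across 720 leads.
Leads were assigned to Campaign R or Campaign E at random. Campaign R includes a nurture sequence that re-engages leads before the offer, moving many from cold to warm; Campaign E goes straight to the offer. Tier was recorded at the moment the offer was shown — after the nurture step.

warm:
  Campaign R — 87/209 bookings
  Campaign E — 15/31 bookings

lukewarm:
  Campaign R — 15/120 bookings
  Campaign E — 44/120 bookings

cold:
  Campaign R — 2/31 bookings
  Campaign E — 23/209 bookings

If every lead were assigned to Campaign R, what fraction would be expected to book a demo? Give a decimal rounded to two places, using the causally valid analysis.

Engagement tier here is a post-treatment variable shaped by the campaign; conditioning on it would introduce bias rather than remove it. The overall comparison is the causal one.
So P(outcome | do(Campaign R)) is just the pooled rate for Campaign R: 104/360 = 0.289.

0.29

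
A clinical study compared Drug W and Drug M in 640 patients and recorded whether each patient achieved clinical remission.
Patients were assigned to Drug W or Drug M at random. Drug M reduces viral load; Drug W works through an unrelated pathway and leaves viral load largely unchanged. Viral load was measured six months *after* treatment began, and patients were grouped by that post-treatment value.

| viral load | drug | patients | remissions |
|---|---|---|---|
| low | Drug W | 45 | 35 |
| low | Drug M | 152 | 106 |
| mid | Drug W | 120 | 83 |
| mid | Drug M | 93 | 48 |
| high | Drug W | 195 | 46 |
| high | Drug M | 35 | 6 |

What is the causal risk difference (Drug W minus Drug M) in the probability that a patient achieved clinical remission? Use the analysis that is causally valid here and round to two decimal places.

-0.12

The viral load-specific comparison favours Drug W throughout, but the pooled figures favour Drug M. The question is whether to condition on viral load.
Because the drug influences viral load, viral load is a post-treatment mediator, not a confounder. Stratifying on it would bias the estimate; the causal effect is the crude pooled difference.
The causal difference is the pooled difference: 0.456 − 0.571 = -0.116.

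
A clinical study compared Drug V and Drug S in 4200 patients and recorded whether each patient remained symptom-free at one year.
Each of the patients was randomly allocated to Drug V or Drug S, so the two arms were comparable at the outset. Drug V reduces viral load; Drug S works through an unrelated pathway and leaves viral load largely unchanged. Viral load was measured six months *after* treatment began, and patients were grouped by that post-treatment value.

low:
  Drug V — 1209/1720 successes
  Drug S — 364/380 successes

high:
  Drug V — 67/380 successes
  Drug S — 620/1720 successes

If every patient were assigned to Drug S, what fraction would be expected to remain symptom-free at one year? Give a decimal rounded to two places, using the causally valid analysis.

Viral load lies on the pathway drug → viral load → outcome, so adjusting for it blocks the indirect effect. For the total causal effect of drug, use the unadjusted pooled rates.
So P(outcome | do(Drug S)) is just the pooled rate for Drug S: 984/2100 = 0.469.

0.47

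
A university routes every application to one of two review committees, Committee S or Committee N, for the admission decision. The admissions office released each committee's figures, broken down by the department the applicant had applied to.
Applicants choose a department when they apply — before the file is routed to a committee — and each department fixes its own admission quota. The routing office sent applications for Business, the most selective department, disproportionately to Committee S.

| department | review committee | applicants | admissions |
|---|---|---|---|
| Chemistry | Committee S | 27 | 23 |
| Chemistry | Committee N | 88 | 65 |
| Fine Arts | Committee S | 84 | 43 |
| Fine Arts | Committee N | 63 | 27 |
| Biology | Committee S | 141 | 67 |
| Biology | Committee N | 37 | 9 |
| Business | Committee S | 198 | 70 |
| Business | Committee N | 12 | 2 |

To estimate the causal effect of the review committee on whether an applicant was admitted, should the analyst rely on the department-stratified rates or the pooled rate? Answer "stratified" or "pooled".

stratified

The department-specific comparison favours Committee S throughout, but the pooled figures favour Committee N. The question is whether to condition on department.
Department satisfies the back-door criterion: it is not a descendant of the review committee, and it blocks the spurious path from review committee to outcome. Adjusting for it (i.e., using the within-department rates) gives the causal effect.
Within each level — Chemistry: 85.2% vs 73.9%; Fine Arts: 51.2% vs 42.9%; Biology: 47.5% vs 24.3%; Business: 35.4% vs 16.7% — Committee S is higher every time.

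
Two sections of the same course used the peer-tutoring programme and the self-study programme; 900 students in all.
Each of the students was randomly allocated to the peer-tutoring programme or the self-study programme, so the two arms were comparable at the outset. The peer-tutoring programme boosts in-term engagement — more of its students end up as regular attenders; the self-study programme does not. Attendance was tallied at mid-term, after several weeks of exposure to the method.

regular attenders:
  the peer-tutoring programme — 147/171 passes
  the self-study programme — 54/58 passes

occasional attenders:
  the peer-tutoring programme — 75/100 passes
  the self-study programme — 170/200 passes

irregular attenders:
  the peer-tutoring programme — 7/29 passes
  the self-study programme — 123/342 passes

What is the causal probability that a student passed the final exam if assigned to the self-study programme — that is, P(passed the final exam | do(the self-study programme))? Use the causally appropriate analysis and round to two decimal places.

The stratified and pooled comparisons disagree (the self-study programme wins within each mid-term attendance; the peer-tutoring programme wins overall), so the answer turns on the causal role of mid-term attendance.
Mid-term attendance is downstream of the teaching method. One should not condition on a consequence of treatment, so the overall rates are the right comparison.
So P(outcome | do(the self-study programme)) is just the pooled rate for the self-study programme: 347/600 = 0.578.

0.58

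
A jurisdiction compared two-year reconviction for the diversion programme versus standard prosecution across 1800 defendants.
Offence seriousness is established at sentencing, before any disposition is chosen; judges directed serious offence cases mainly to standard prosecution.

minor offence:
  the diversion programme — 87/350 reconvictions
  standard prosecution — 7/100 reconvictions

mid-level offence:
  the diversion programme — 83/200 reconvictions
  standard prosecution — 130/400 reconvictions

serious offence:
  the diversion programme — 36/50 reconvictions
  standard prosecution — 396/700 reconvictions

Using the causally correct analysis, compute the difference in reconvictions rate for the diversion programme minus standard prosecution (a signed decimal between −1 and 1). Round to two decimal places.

The stratified and pooled comparisons disagree (standard prosecution wins within each offence seriousness; the diversion programme wins overall), so the answer turns on the causal role of offence seriousness.
Here offence seriousness is a common cause — it drives both which disposition a case falls under and the outcome. The crude comparison mixes populations; the stratum-specific rates are the causally relevant ones.
Adjusting over the population distribution of offence seriousness: 0.250·(0.249−0.070) + 0.333·(0.415−0.325) + 0.417·(0.720−0.566) = +0.139.

+0.14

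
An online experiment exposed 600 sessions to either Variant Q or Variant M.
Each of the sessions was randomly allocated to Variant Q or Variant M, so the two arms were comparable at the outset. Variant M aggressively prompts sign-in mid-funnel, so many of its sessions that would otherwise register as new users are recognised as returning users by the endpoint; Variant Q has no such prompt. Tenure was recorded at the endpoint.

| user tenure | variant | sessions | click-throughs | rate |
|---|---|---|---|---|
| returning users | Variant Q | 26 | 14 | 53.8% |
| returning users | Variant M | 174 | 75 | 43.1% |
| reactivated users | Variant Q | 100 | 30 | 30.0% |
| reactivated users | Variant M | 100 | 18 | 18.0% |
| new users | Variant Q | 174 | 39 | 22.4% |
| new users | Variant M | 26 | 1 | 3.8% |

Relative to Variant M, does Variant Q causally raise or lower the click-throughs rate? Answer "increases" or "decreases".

The distribution of user tenure is itself part of what the variant does — it is an intermediate outcome. Holding it fixed would remove that part of the effect; the total effect is the pooled difference.
Pooled: Variant Q 27.7% vs Variant M 31.3%; Variant M is higher overall.

decreases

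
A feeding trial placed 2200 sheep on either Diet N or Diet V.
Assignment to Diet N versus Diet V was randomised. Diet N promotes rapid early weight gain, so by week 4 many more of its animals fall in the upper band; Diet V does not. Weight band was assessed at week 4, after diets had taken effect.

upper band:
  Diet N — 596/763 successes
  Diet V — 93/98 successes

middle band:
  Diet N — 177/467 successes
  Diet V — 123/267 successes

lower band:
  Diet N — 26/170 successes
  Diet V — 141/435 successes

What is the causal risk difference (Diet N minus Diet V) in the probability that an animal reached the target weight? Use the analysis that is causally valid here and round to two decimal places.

+0.12

Stratifying would compare diets among sheep the diets themselves sorted into week-4 weight band groups — a form of selection on an intermediate. The unconditioned pooled rates give the total causal effect.
The causal difference is the pooled difference: 0.571 − 0.446 = +0.124.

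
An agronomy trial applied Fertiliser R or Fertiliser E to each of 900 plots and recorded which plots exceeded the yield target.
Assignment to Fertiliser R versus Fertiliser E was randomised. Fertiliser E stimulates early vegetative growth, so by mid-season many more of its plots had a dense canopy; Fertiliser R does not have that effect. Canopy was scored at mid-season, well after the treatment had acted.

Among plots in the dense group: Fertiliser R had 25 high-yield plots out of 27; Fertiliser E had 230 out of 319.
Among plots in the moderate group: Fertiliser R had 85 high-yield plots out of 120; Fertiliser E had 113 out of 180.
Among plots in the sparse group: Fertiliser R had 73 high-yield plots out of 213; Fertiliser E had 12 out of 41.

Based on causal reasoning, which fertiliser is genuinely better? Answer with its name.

Fertiliser E

The mid-season canopy-specific comparison favours Fertiliser R throughout, but the pooled figures favour Fertiliser E. The question is whether to condition on mid-season canopy.
Mid-season canopy lies on the pathway fertiliser → mid-season canopy → outcome, so adjusting for it blocks the indirect effect. For the total causal effect of fertiliser, use the unadjusted pooled rates.
Pooled: Fertiliser R 50.8% vs Fertiliser E 65.7%; Fertiliser E is higher overall.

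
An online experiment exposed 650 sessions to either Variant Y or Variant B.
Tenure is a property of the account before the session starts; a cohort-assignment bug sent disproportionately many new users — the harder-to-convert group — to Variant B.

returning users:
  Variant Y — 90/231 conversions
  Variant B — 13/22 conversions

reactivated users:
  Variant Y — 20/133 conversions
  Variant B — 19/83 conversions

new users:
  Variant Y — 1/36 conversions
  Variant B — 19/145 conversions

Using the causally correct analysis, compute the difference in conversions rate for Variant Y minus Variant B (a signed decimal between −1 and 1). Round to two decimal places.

-0.13

The stratified and pooled comparisons disagree (Variant B wins within each user tenure; Variant Y wins overall), so the answer turns on the causal role of user tenure.
User tenure is set before the variant has any effect — it is not caused by the variant — and it independently drives the outcome. That makes it a confounder, so the causal comparison is within user tenure levels.
Adjusting over the population distribution of user tenure: 0.389·(0.390−0.591) + 0.332·(0.150−0.229) + 0.278·(0.028−0.131) = -0.133.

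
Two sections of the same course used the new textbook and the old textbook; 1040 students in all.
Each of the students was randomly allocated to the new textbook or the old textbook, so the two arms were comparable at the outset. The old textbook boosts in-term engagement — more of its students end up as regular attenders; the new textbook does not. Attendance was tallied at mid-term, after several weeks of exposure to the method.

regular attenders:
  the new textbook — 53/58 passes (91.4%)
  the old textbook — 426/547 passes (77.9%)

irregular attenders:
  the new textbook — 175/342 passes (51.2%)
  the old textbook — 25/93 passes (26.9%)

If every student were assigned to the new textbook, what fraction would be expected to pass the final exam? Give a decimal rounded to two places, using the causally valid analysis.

The mid-term attendance-specific comparison favours the new textbook throughout, but the pooled figures favour the old textbook. The question is whether to condition on mid-term attendance.
Mid-term attendance is downstream of the teaching method. One should not condition on a consequence of treatment, so the overall rates are the right comparison.
So P(outcome | do(the new textbook)) is just the pooled rate for the new textbook: 228/400 = 0.570.

0.57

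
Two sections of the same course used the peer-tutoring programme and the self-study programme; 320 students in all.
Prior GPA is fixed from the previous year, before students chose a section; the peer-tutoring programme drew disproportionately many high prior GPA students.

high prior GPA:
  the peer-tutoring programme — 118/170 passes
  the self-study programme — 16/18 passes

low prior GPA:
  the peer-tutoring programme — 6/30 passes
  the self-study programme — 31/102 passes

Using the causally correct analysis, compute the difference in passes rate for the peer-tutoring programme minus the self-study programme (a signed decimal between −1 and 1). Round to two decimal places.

-0.16

The stratified and pooled comparisons disagree (the self-study programme wins within each prior GPA band; the peer-tutoring programme wins overall), so the answer turns on the causal role of prior GPA band.
The imbalance in prior GPA band arose from how students were allocated, not from anything the teaching method did; and prior GPA band independently affects the outcome. The pooled gap is confounded — condition on prior GPA band.
Adjusting over the population distribution of prior GPA band: 0.588·(0.694−0.889) + 0.412·(0.200−0.304) = -0.157.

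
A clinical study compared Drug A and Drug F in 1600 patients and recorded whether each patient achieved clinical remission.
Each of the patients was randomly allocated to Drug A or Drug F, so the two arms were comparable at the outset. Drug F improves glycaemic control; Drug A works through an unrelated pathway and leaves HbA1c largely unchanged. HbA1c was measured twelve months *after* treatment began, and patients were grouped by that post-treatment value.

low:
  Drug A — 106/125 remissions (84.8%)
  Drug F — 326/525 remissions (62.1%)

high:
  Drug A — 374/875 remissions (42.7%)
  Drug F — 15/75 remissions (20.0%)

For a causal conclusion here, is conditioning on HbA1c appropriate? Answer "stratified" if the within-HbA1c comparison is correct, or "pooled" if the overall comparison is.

pooled

The stratified and pooled comparisons disagree (Drug A wins within each HbA1c; Drug F wins overall), so the answer turns on the causal role of HbA1c.
HbA1c lies on the pathway drug → HbA1c → outcome, so adjusting for it blocks the indirect effect. For the total causal effect of drug, use the unadjusted pooled rates.
Pooled: Drug A 48.0% vs Drug F 56.8%; Drug F is higher overall.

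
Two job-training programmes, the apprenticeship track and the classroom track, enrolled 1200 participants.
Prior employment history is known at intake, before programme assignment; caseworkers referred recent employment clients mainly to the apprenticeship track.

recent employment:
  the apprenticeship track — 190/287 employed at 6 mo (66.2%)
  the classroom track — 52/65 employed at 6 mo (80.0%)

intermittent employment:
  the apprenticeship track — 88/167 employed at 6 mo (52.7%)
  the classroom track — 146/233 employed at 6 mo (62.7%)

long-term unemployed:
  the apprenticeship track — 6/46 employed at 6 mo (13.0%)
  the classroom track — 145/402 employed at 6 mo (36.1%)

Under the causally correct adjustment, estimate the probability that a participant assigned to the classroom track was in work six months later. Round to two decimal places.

the classroom track is higher inside every prior employment history stratum but the apprenticeship track is higher in aggregate. Whether to stratify depends on how prior employment history relates to the programme.
Prior employment history differs across programmes for reasons unrelated to any effect of the programme itself, and it separately predicts the outcome — a classic confounder. We must compare within prior employment history levels.
Standardising the classroom track to the population prior employment history mix: 0.293·52/65 + 0.333·146/233 + 0.373·145/402 = 0.578.

0.58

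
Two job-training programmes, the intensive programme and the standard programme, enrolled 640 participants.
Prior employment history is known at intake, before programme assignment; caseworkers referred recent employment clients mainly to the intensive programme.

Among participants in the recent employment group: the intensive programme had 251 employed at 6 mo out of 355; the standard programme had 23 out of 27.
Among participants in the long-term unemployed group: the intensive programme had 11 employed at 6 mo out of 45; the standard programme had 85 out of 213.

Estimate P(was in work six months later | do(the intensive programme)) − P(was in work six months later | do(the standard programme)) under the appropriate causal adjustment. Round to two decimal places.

-0.15

The imbalance in prior employment history arose from how participants were allocated, not from anything the programme did; and prior employment history independently affects the outcome. The pooled gap is confounded — condition on prior employment history.
Adjusting over the population distribution of prior employment history: 0.597·(0.707−0.852) + 0.403·(0.244−0.399) = -0.149.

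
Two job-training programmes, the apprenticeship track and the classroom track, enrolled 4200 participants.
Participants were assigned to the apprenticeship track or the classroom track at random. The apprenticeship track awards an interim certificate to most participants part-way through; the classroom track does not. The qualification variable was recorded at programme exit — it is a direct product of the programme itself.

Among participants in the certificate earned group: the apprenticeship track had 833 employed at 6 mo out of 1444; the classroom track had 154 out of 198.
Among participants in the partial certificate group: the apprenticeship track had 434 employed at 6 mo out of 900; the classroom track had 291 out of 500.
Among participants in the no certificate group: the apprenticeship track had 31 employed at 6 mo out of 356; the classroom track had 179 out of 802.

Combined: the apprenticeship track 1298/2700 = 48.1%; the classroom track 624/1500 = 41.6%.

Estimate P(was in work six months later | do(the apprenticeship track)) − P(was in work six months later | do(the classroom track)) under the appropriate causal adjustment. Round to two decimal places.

+0.06

Within every qualification attained during the programme level the classroom track has the higher rate, yet pooled the apprenticeship track does — Simpson's reversal.
Qualification attained during the programme is downstream of the programme. One should not condition on a consequence of treatment, so the overall rates are the right comparison.
The causal difference is the pooled difference: 0.481 − 0.416 = +0.065.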